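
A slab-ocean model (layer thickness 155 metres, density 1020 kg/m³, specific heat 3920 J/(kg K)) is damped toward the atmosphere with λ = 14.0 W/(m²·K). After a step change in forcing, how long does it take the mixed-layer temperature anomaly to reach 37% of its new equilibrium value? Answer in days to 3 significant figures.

237 days

Areal heat capacity C = ρ c_p D = 1020 × 3920 × 155 = 6.20×10^8 J/(m²·K).
τ = C / λ = 6.20×10^8 / 14.0 = 4.43×10^7 s.
Fraction reached: 1 − e^(−t/τ) = 0.37 ⇒ t = −τ ln(1 − 0.37) = τ × 0.462.
t = 2.05×10^7 s = 237 days.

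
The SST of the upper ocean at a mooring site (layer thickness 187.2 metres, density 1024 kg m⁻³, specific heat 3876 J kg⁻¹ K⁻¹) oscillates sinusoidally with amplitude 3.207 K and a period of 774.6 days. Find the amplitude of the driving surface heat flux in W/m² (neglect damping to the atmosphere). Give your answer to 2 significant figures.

220

Areal heat capacity C = ρ c_p D = 1024 × 3876 × 187.2 = 7.43×10^8 J m⁻² K⁻¹.
ω = 2π / 6.69×10^7 s = 9.39×10^-8 s⁻¹.
Cω = 7.43×10^8 × 9.39×10^-8 = 69.8 W/(m²·K).
F₀ = A × Cω = 3.207 × 69.8 = 224 W/m².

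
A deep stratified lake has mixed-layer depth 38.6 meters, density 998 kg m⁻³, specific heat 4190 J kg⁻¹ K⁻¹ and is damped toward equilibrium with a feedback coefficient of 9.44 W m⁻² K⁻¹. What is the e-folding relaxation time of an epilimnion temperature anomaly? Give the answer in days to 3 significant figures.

Areal heat capacity C = ρ c_p D = 998 × 4190 × 38.6 = 1.61×10^8 J/(m^2 K).
Relaxation time τ = C / λ = 1.61×10^8 / 9.44 = 1.71×10^7 s.
In days: 1.71×10^7 s / (86400 s/day) = 198 days.

198 days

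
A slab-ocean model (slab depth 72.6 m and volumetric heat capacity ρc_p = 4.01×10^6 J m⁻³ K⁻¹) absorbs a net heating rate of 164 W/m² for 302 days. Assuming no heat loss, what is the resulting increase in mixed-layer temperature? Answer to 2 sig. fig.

15 K

Areal heat capacity C = ρc_p × D = 4.01×10^6 × 72.6 = 2.91×10^8 J/(m^2 K).
Net heat input Q = F Δt = 164 × (302 days × 86400 s/day) = 4.28×10^9 J/m².
ΔT = Q / C = 4.28×10^9 / 2.91×10^8 = 14.7 K.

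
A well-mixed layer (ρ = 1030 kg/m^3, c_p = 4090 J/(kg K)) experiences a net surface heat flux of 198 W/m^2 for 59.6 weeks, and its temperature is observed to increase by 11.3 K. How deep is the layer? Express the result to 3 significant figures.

150 m

Heat input Q = F Δt = 198 × 3.60×10^7 s = 7.14×10^9 J/m².
Required areal heat capacity C = Q / ΔT = 6.32×10^8 J/(m²·K).
Depth D = C / (ρ c_p) = 6.32×10^8 / (1030 × 4090) = 150 m.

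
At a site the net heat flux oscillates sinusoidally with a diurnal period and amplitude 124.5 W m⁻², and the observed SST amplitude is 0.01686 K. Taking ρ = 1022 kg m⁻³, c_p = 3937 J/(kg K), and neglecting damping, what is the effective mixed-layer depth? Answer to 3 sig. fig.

25.2 m

ω = 2π / 86400 s = 7.27×10^-5 s⁻¹.
Required C = F₀ / (A ω) = 124.5 / (0.01686 × 7.27×10^-5) = 1.02×10^8 J/(m²·K).
D = C / (ρ c_p) = 1.02×10^8 / (1022 × 3937) = 25.2 m.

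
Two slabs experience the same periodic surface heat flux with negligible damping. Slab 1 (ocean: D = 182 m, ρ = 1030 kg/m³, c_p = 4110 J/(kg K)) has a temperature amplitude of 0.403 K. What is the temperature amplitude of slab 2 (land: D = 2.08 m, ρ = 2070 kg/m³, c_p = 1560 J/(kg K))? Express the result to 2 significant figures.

C_ocean = 7.70×10^8 J/(m²·K); C_land = 6.72×10^6 J/(m²·K).
A ∝ 1/C ⇒ A_land = A_ocean × C_ocean/C_land = 0.403 × 115 = 46.2 K.

46 K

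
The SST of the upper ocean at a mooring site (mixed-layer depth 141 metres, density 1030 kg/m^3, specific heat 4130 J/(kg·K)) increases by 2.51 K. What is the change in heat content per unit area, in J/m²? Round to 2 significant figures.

1.5×10^9

Areal heat capacity C = ρ c_p D = 1030 × 4130 × 141 = 6.00×10^8 J/(m²·K).
ΔQ = C ΔT = 6.00×10^8 × 2.51 = 1.51×10^9 J/m².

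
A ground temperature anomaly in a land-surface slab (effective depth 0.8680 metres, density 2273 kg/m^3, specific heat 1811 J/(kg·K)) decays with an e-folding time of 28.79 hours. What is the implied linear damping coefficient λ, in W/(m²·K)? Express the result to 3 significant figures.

Areal heat capacity C = ρ c_p D = 2273 × 1811 × 0.8680 = 3.57×10^6 J m⁻² K⁻¹.
τ = 28.79 hours = 1.04×10^5 s.
λ = C / τ = 3.57×10^6 / 1.04×10^5 = 34.5 W/(m²·K).

34.5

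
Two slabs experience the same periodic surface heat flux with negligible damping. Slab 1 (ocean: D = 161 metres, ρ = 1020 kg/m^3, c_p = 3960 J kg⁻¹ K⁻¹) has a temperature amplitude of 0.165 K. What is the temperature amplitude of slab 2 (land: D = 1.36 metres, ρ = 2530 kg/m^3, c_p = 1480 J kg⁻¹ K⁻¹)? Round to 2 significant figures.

C_ocean = 6.50×10^8 J/(m²·K); C_land = 5.09×10^6 J/(m²·K).
A ∝ 1/C ⇒ A_land = A_ocean × C_ocean/C_land = 0.165 × 128 = 21.1 K.

21 K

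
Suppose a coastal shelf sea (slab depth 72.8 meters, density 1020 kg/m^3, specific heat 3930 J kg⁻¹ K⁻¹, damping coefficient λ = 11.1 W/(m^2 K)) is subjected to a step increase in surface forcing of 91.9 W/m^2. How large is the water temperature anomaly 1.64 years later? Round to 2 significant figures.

7.1 K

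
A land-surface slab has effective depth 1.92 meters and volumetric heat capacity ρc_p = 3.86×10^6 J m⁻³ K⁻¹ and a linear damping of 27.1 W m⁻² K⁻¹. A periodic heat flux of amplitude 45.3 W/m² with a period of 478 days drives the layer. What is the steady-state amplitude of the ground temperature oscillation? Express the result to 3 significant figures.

Areal heat capacity C = ρc_p × D = 3.86×10^6 × 1.92 = 7.41×10^6 J/(m^2 K).
Angular frequency ω = 2π / T = 2π / 4.13×10^7 s = 1.52×10^-7 s⁻¹.
√((Cω)² + λ²) = √((1.13)² + 27.1²) = 27.1 W/(m²·K).
Amplitude A = F₀ / √((Cω)²+λ²) = 45.3 / 27.1 = 1.67 K.

1.67 K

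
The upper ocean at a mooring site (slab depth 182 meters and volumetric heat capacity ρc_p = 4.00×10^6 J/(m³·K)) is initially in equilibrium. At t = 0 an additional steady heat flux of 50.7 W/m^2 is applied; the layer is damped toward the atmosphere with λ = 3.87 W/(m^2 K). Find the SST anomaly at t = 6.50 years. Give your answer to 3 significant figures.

8.70 K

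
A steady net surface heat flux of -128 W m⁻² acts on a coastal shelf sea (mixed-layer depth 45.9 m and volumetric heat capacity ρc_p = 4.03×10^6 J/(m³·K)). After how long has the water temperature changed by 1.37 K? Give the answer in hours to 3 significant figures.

Areal heat capacity C = ρc_p × D = 4.03×10^6 × 45.9 = 1.85×10^8 J/(m²·K).
Time required: Δt = C ΔT / F = 1.85×10^8 × -1.37 / -128 = 1.98×10^6 s.
In hours: 1.98×10^6 s / (3600 s/hour) = 550 hours.

550 hours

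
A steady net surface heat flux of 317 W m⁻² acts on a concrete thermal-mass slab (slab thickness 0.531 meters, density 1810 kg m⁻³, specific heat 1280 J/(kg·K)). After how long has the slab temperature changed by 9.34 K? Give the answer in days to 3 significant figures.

Areal heat capacity C = ρ c_p D = 1810 × 1280 × 0.531 = 1.23×10^6 J/(m^2 K).
Time required: Δt = C ΔT / F = 1.23×10^6 × 9.34 / 317 = 36200 s.
In days: 36200 s / (86400 s/day) = 0.420 days.

0.420 days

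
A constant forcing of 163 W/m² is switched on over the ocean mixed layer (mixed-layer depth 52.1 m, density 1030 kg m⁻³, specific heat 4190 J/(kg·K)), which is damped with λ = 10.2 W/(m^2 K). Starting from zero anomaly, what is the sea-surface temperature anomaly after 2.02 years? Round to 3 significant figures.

15.1 K

Areal heat capacity C = ρ c_p D = 1030 × 4190 × 52.1 = 2.25×10^8 J/(m^2 K).
τ = C / λ = 2.25×10^8 / 10.2 = 2.20×10^7 s.
Equilibrium anomaly ΔT_eq = F / λ = 163 / 10.2 = 16.0 K.
t = 2.02 years = 6.37×10^7 s, so t/τ = 2.89.
ΔT(t) = ΔT_eq (1 − e^(−t/τ)) = 16.0 × (1 − e^−2.89) = 15.1 K.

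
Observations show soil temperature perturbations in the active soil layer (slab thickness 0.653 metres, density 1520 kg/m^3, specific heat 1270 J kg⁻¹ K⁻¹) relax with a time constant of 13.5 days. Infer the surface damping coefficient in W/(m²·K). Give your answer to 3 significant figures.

Areal heat capacity C = ρ c_p D = 1520 × 1270 × 0.653 = 1.26×10^6 J/(m^2 K).
τ = 13.5 days = 1.17×10^6 s.
λ = C / τ = 1.26×10^6 / 1.17×10^6 = 1.08 W/(m²·K).

1.08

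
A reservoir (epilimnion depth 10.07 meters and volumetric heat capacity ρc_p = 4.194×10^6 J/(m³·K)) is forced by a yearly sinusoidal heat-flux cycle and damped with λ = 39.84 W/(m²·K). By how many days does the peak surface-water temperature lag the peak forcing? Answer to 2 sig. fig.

Areal heat capacity C = ρc_p × D = 4.194×10^6 × 10.07 = 4.22×10^7 J/(m^2 K).
ω = 2π / 3.15×10^7 s = 1.99×10^-7 s⁻¹.
Phase lag φ = arctan(Cω/λ) = arctan(8.41/39.84) = 0.208 rad.
Time lag = φ / ω = 0.208 / 1.99×10^-7 = 1.04×10^6 s = 12.1 days.

12 days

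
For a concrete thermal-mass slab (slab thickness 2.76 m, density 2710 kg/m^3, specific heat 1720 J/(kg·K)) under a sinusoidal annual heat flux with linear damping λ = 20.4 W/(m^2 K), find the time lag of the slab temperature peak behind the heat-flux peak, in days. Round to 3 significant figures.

Areal heat capacity C = ρ c_p D = 2710 × 1720 × 2.76 = 1.29×10^7 J/(m²·K).
ω = 2π / 3.15×10^7 s = 1.99×10^-7 s⁻¹.
Phase lag φ = arctan(Cω/λ) = arctan(2.56/20.4) = 0.125 rad.
Time lag = φ / ω = 0.125 / 1.99×10^-7 = 6.27×10^5 s = 7.26 days.

7.26 days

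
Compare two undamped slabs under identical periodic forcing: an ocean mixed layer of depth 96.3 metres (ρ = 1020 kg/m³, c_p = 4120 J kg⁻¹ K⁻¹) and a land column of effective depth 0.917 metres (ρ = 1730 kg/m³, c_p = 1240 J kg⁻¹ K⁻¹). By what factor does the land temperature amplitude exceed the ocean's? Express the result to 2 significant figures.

C_ocean = 1020 × 4120 × 96.3 = 4.05×10^8 J/(m²·K).
C_land = 1730 × 1240 × 0.917 = 1.97×10^6 J/(m²·K).
Undamped amplitude ∝ 1/C, so A_land/A_ocean = C_ocean/C_land = 206.

210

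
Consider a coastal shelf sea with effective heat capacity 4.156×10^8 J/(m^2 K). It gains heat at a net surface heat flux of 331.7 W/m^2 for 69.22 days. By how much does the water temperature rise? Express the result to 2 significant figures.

4.8 K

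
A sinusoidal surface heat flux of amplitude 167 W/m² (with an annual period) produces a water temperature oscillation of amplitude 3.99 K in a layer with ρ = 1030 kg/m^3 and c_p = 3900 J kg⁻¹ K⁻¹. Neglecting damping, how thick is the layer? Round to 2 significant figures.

ω = 2π / 3.15×10^7 s = 1.99×10^-7 s⁻¹.
Required C = F₀ / (A ω) = 167 / (3.99 × 1.99×10^-7) = 2.10×10^8 J/(m²·K).
D = C / (ρ c_p) = 2.10×10^8 / (1030 × 3900) = 52.3 m.

52 m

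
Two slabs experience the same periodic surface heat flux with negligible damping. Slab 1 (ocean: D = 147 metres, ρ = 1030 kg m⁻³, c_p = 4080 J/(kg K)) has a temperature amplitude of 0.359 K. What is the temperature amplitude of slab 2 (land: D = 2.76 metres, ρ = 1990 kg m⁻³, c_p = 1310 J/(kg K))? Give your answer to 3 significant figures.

30.8 K

C_ocean = 6.18×10^8 J/(m²·K); C_land = 7.20×10^6 J/(m²·K).
A ∝ 1/C ⇒ A_land = A_ocean × C_ocean/C_land = 0.359 × 85.9 = 30.8 K.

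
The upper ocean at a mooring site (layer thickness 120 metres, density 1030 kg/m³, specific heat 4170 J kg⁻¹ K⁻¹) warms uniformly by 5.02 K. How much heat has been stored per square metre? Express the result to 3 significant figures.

2.59×10^9

Areal heat capacity C = ρ c_p D = 1030 × 4170 × 120 = 5.15×10^8 J/(m^2 K).
ΔQ = C ΔT = 5.15×10^8 × 5.02 = 2.59×10^9 J/m².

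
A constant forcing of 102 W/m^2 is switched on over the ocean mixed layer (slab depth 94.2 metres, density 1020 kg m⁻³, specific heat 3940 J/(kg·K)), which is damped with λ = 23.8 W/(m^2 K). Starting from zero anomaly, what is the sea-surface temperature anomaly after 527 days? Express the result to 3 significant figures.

4.04 K

Areal heat capacity C = ρ c_p D = 1020 × 3940 × 94.2 = 3.79×10^8 J m⁻² K⁻¹.
τ = C / λ = 3.79×10^8 / 23.8 = 1.59×10^7 s.
Equilibrium anomaly ΔT_eq = F / λ = 102 / 23.8 = 4.29 K.
t = 527 days = 4.55×10^7 s, so t/τ = 2.86.
ΔT(t) = ΔT_eq (1 − e^(−t/τ)) = 4.29 × (1 − e^−2.86) = 4.04 K.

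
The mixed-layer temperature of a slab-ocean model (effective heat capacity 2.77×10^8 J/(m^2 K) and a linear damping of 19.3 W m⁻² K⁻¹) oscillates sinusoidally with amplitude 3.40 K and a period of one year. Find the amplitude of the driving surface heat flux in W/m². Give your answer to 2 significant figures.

Areal heat capacity C = 2.77×10^8 J/(m^2 K) (given).
ω = 2π / 3.15×10^7 s = 1.99×10^-7 s⁻¹.
√((Cω)² + λ²) = √((55.2)² + 19.3²) = 58.5 W/(m²·K).
F₀ = A × √((Cω)²+λ²) = 3.40 × 58.5 = 199 W/m².

200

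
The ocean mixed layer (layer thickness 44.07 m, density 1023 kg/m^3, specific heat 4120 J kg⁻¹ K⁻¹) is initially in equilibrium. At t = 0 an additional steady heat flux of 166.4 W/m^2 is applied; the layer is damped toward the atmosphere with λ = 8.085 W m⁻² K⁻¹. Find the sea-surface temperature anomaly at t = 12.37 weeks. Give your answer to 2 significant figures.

Areal heat capacity C = ρ c_p D = 1023 × 4120 × 44.07 = 1.86×10^8 J m⁻² K⁻¹.
τ = C / λ = 1.86×10^8 / 8.085 = 2.30×10^7 s.
Equilibrium anomaly ΔT_eq = F / λ = 166.4 / 8.085 = 20.6 K.
t = 12.37 weeks = 7.48×10^6 s, so t/τ = 0.326.
ΔT(t) = ΔT_eq (1 − e^(−t/τ)) = 20.6 × (1 − e^−0.326) = 5.72 K.

5.7 K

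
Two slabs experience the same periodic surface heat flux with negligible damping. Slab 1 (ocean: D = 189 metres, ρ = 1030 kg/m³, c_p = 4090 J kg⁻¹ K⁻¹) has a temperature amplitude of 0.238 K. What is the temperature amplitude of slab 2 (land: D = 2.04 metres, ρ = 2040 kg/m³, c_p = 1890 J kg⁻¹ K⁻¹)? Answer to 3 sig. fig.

24.1 K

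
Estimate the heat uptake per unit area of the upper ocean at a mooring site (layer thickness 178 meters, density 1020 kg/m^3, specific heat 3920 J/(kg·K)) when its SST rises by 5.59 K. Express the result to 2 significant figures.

4.0×10^9

Areal heat capacity C = ρ c_p D = 1020 × 3920 × 178 = 7.12×10^8 J/(m²·K).
ΔQ = C ΔT = 7.12×10^8 × 5.59 = 3.98×10^9 J/m².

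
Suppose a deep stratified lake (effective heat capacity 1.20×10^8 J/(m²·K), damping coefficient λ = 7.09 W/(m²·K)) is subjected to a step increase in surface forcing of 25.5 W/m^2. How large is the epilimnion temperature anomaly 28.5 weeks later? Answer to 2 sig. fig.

2.3 K

Areal heat capacity C = 1.20×10^8 J/(m²·K) (given).
τ = C / λ = 1.20×10^8 / 7.09 = 1.69×10^7 s.
Equilibrium anomaly ΔT_eq = F / λ = 25.5 / 7.09 = 3.60 K.
t = 28.5 weeks = 1.72×10^7 s, so t/τ = 1.02.
ΔT(t) = ΔT_eq (1 − e^(−t/τ)) = 3.60 × (1 − e^−1.02) = 2.30 K.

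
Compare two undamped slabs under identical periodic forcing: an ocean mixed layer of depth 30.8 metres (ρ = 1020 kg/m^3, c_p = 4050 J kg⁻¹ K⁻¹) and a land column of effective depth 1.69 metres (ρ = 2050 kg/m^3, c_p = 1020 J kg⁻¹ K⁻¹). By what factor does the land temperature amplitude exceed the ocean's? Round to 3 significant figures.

36.0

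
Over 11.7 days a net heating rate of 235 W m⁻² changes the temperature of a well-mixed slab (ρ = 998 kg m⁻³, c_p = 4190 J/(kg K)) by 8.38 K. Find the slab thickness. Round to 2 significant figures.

6.8 m

Heat input Q = F Δt = 235 × 1.01×10^6 s = 2.38×10^8 J/m².
Required areal heat capacity C = Q / ΔT = 2.83×10^7 J/(m²·K).
Depth D = C / (ρ c_p) = 2.83×10^7 / (998 × 4190) = 6.78 m.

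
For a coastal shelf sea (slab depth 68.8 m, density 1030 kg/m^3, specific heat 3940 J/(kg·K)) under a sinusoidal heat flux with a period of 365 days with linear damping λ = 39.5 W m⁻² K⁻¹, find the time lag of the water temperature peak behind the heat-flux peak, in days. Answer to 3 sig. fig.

55.4 days

Areal heat capacity C = ρ c_p D = 1030 × 3940 × 68.8 = 2.79×10^8 J m⁻² K⁻¹.
ω = 2π / 3.15×10^7 s = 1.99×10^-7 s⁻¹.
Phase lag φ = arctan(Cω/λ) = arctan(55.6/39.5) = 0.953 rad.
Time lag = φ / ω = 0.953 / 1.99×10^-7 = 4.78×10^6 s = 55.4 days.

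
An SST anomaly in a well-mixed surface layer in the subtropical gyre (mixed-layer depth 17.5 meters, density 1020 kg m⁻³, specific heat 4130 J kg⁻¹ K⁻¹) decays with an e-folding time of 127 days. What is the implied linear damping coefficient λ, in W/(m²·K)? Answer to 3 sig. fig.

6.72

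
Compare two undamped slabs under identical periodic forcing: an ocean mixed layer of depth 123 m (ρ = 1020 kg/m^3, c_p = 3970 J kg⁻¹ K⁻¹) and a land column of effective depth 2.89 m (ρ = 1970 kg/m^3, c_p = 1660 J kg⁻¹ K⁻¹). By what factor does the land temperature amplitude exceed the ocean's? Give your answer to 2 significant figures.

C_ocean = 1020 × 3970 × 123 = 4.98×10^8 J/(m²·K).
C_land = 1970 × 1660 × 2.89 = 9.45×10^6 J/(m²·K).
Undamped amplitude ∝ 1/C, so A_land/A_ocean = C_ocean/C_land = 52.7.

53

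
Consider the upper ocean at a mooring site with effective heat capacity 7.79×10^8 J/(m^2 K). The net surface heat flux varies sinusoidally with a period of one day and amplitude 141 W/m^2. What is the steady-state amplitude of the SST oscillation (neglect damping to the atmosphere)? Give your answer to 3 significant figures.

Areal heat capacity C = 7.79×10^8 J/(m^2 K) (given).
Angular frequency ω = 2π / T = 2π / 86400 s = 7.27×10^-5 s⁻¹.
Cω = 7.79×10^8 × 7.27×10^-5 = 56700 W/(m²·K).
Amplitude A = F₀ / (Cω) = 141 / 56700 = 0.00249 K.

0.00249 K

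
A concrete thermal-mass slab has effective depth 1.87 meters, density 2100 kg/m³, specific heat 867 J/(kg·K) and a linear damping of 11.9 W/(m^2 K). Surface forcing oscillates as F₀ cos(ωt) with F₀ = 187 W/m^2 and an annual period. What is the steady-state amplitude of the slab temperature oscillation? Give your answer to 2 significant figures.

Areal heat capacity C = ρ c_p D = 2100 × 867 × 1.87 = 3.40×10^6 J/(m^2 K).
Angular frequency ω = 2π / T = 2π / 3.15×10^7 s = 1.99×10^-7 s⁻¹.
√((Cω)² + λ²) = √((0.678)² + 11.9²) = 11.9 W/(m²·K).
Amplitude A = F₀ / √((Cω)²+λ²) = 187 / 11.9 = 15.7 K.

16 K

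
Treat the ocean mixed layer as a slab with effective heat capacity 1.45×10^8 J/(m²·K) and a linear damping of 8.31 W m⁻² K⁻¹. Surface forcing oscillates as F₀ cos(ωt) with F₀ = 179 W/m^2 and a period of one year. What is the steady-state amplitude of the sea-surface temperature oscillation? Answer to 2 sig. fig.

Areal heat capacity C = 1.45×10^8 J/(m²·K) (given).
Angular frequency ω = 2π / T = 2π / 3.15×10^7 s = 1.99×10^-7 s⁻¹.
√((Cω)² + λ²) = √((28.9)² + 8.31²) = 30.1 W/(m²·K).
Amplitude A = F₀ / √((Cω)²+λ²) = 179 / 30.1 = 5.95 K.

6.0 K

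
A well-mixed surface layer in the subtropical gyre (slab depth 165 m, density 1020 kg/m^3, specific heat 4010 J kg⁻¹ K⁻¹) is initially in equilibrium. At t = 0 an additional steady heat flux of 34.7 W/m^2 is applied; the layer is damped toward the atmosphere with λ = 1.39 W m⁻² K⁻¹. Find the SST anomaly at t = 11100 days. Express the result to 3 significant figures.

21.5 K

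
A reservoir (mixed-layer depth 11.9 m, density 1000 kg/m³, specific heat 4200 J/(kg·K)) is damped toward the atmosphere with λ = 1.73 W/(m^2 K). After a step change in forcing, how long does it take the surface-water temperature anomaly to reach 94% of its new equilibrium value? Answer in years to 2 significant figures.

Areal heat capacity C = ρ c_p D = 1000 × 4200 × 11.9 = 5.00×10^7 J/(m^2 K).
τ = C / λ = 5.00×10^7 / 1.73 = 2.89×10^7 s.
Fraction reached: 1 − e^(−t/τ) = 0.94 ⇒ t = −τ ln(1 − 0.94) = τ × 2.81.
t = 8.13×10^7 s = 2.58 years.

2.6 years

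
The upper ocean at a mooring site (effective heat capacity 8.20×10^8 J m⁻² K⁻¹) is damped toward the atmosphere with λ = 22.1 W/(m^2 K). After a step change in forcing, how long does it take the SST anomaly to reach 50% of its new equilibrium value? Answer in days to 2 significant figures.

Areal heat capacity C = 8.20×10^8 J m⁻² K⁻¹ (given).
τ = C / λ = 8.20×10^8 / 22.1 = 3.71×10^7 s.
Fraction reached: 1 − e^(−t/τ) = 0.50 ⇒ t = −τ ln(1 − 0.50) = τ × 0.693.
t = 2.57×10^7 s = 298 days.

300 days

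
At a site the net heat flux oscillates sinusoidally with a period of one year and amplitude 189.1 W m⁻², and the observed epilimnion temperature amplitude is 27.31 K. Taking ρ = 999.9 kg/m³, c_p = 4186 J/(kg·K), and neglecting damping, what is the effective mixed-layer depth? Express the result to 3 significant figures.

8.30 m

ω = 2π / 3.15×10^7 s = 1.99×10^-7 s⁻¹.
Required C = F₀ / (A ω) = 189.1 / (27.31 × 1.99×10^-7) = 3.48×10^7 J/(m²·K).
D = C / (ρ c_p) = 3.48×10^7 / (999.9 × 4186) = 8.30 m.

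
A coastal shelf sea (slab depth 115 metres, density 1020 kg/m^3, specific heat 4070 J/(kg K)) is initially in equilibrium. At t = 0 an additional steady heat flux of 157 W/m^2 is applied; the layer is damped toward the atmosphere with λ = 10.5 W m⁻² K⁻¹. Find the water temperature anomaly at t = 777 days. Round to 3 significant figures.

Areal heat capacity C = ρ c_p D = 1020 × 4070 × 115 = 4.77×10^8 J/(m^2 K).
τ = C / λ = 4.77×10^8 / 10.5 = 4.55×10^7 s.
Equilibrium anomaly ΔT_eq = F / λ = 157 / 10.5 = 15.0 K.
t = 777 days = 6.71×10^7 s, so t/τ = 1.48.
ΔT(t) = ΔT_eq (1 − e^(−t/τ)) = 15.0 × (1 − e^−1.48) = 11.5 K.

11.5 K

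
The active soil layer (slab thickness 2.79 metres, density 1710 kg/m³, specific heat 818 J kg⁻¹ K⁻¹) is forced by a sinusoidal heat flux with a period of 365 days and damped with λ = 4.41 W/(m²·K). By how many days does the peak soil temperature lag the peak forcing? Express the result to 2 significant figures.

10 days

Areal heat capacity C = ρ c_p D = 1710 × 818 × 2.79 = 3.90×10^6 J/(m²·K).
ω = 2π / 3.15×10^7 s = 1.99×10^-7 s⁻¹.
Phase lag φ = arctan(Cω/λ) = arctan(0.778/4.41) = 0.175 rad.
Time lag = φ / ω = 0.175 / 1.99×10^-7 = 8.76×10^5 s = 10.1 days.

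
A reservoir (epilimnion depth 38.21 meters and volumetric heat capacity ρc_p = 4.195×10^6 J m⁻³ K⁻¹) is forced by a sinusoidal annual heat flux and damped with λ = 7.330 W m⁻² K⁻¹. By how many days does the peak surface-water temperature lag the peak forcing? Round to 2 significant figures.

78 days

Areal heat capacity C = ρc_p × D = 4.195×10^6 × 38.21 = 1.60×10^8 J/(m²·K).
ω = 2π / 3.15×10^7 s = 1.99×10^-7 s⁻¹.
Phase lag φ = arctan(Cω/λ) = arctan(31.9/7.330) = 1.35 rad.
Time lag = φ / ω = 1.35 / 1.99×10^-7 = 6.75×10^6 s = 78.1 days.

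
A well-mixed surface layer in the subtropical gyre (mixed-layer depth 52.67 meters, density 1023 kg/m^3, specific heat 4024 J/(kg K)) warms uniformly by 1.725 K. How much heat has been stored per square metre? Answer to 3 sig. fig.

Areal heat capacity C = ρ c_p D = 1023 × 4024 × 52.67 = 2.17×10^8 J/(m^2 K).
ΔQ = C ΔT = 2.17×10^8 × 1.725 = 3.74×10^8 J/m².

3.74×10^8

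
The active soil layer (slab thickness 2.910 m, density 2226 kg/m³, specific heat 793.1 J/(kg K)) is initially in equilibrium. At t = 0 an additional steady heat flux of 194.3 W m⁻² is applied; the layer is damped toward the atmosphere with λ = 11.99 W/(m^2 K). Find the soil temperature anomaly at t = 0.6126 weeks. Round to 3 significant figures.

Areal heat capacity C = ρ c_p D = 2226 × 793.1 × 2.910 = 5.14×10^6 J m⁻² K⁻¹.
τ = C / λ = 5.14×10^6 / 11.99 = 4.28×10^5 s.
Equilibrium anomaly ΔT_eq = F / λ = 194.3 / 11.99 = 16.2 K.
t = 0.6126 weeks = 3.71×10^5 s, so t/τ = 0.865.
ΔT(t) = ΔT_eq (1 − e^(−t/τ)) = 16.2 × (1 − e^−0.865) = 9.38 K.

9.38 K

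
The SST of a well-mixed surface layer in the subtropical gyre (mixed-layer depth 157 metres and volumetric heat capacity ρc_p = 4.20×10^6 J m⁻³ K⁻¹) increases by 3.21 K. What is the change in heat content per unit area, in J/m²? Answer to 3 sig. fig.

2.12×10^9

Areal heat capacity C = ρc_p × D = 4.20×10^6 × 157 = 6.59×10^8 J m⁻² K⁻¹.
ΔQ = C ΔT = 6.59×10^8 × 3.21 = 2.12×10^9 J/m².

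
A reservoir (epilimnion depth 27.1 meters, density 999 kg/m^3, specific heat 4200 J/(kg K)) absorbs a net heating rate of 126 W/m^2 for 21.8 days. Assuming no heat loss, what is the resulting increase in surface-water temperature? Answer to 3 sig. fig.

2.09 K

Areal heat capacity C = ρ c_p D = 999 × 4200 × 27.1 = 1.14×10^8 J m⁻² K⁻¹.
Net heat input Q = F Δt = 126 × (21.8 days × 86400 s/day) = 2.37×10^8 J/m².
ΔT = Q / C = 2.37×10^8 / 1.14×10^8 = 2.09 K.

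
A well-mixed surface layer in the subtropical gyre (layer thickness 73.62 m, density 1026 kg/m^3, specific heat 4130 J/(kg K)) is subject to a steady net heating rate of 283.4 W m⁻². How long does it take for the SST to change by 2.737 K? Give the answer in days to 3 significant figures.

Areal heat capacity C = ρ c_p D = 1026 × 4130 × 73.62 = 3.12×10^8 J/(m^2 K).
Time required: Δt = C ΔT / F = 3.12×10^8 × 2.737 / 283.4 = 3.01×10^6 s.
In days: 3.01×10^6 s / (86400 s/day) = 34.9 days.

34.9 days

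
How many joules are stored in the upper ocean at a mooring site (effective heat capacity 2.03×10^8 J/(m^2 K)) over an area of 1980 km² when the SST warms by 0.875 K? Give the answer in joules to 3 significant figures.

Areal heat capacity C = 2.03×10^8 J/(m^2 K) (given).
Heat per unit area: q = C ΔT = 2.03×10^8 × 0.875 = 1.78×10^8 J/m².
Total heat: Q = q × A = 1.78×10^8 × (1980 × 10⁶ m²) = 3.52×10^17 J.

3.52×10^17 J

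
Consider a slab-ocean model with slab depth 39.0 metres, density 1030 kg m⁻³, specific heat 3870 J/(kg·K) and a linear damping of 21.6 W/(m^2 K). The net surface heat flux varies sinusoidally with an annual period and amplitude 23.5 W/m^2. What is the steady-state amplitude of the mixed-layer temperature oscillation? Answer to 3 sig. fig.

0.622 K

Areal heat capacity C = ρ c_p D = 1030 × 3870 × 39.0 = 1.55×10^8 J m⁻² K⁻¹.
Angular frequency ω = 2π / T = 2π / 3.15×10^7 s = 1.99×10^-7 s⁻¹.
√((Cω)² + λ²) = √((31.0)² + 21.6²) = 37.8 W/(m²·K).
Amplitude A = F₀ / √((Cω)²+λ²) = 23.5 / 37.8 = 0.622 K.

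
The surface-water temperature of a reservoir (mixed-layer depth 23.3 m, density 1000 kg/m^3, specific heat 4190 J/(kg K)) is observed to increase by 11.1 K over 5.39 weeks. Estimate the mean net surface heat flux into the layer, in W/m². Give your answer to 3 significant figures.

332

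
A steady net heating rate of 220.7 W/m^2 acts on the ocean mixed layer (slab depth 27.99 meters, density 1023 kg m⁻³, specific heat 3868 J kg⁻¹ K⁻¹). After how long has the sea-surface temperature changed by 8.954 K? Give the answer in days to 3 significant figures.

Areal heat capacity C = ρ c_p D = 1023 × 3868 × 27.99 = 1.11×10^8 J/(m²·K).
Time required: Δt = C ΔT / F = 1.11×10^8 × 8.954 / 220.7 = 4.49×10^6 s.
In days: 4.49×10^6 s / (86400 s/day) = 52.0 days.

52.0 days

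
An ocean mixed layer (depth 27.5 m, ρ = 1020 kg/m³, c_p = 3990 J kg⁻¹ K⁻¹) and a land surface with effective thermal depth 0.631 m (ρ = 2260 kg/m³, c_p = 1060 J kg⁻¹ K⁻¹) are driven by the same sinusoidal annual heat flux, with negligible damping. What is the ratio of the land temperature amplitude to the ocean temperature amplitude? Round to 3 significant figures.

74.0

C_ocean = 1020 × 3990 × 27.5 = 1.12×10^8 J/(m²·K).
C_land = 2260 × 1060 × 0.631 = 1.51×10^6 J/(m²·K).
Undamped amplitude ∝ 1/C, so A_land/A_ocean = C_ocean/C_land = 74.0.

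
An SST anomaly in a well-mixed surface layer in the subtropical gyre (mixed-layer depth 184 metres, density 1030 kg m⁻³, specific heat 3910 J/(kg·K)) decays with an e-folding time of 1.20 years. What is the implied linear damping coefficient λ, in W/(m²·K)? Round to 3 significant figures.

Areal heat capacity C = ρ c_p D = 1030 × 3910 × 184 = 7.41×10^8 J m⁻² K⁻¹.
τ = 1.20 years = 3.79×10^7 s.
λ = C / τ = 7.41×10^8 / 3.79×10^7 = 19.6 W/(m²·K).

19.6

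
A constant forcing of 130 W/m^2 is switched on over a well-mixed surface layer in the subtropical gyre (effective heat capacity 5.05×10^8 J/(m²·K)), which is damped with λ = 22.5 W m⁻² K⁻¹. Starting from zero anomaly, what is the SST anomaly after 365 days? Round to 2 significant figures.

4.4 K

Areal heat capacity C = 5.05×10^8 J/(m²·K) (given).
τ = C / λ = 5.05×10^8 / 22.5 = 2.24×10^7 s.
Equilibrium anomaly ΔT_eq = F / λ = 130 / 22.5 = 5.78 K.
t = 365 days = 3.15×10^7 s, so t/τ = 1.41.
ΔT(t) = ΔT_eq (1 − e^(−t/τ)) = 5.78 × (1 − e^−1.41) = 4.36 K.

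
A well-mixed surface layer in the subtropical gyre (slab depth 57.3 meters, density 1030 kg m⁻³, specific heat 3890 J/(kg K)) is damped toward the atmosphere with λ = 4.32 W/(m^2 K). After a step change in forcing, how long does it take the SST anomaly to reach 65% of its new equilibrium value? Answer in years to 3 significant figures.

1.77 years

Areal heat capacity C = ρ c_p D = 1030 × 3890 × 57.3 = 2.30×10^8 J/(m²·K).
τ = C / λ = 2.30×10^8 / 4.32 = 5.31×10^7 s.
Fraction reached: 1 − e^(−t/τ) = 0.65 ⇒ t = −τ ln(1 − 0.65) = τ × 1.05.
t = 5.58×10^7 s = 1.77 years.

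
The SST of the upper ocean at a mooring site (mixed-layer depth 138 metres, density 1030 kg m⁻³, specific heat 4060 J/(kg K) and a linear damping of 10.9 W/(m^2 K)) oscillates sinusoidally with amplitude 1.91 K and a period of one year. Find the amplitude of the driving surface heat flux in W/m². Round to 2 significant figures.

220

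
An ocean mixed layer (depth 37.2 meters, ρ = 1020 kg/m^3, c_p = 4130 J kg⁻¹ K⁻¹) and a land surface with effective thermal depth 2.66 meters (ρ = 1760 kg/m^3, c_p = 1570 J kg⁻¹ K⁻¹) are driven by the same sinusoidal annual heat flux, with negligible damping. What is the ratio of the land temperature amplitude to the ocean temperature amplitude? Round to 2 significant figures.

21

C_ocean = 1020 × 4130 × 37.2 = 1.57×10^8 J/(m²·K).
C_land = 1760 × 1570 × 2.66 = 7.35×10^6 J/(m²·K).
Undamped amplitude ∝ 1/C, so A_land/A_ocean = C_ocean/C_land = 21.3.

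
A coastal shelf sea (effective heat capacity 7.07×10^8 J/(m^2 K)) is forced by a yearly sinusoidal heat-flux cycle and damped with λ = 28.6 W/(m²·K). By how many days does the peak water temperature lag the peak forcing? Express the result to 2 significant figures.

80 days

Areal heat capacity C = 7.07×10^8 J/(m^2 K) (given).
ω = 2π / 3.15×10^7 s = 1.99×10^-7 s⁻¹.
Phase lag φ = arctan(Cω/λ) = arctan(141/28.6) = 1.37 rad.
Time lag = φ / ω = 1.37 / 1.99×10^-7 = 6.88×10^6 s = 79.6 days.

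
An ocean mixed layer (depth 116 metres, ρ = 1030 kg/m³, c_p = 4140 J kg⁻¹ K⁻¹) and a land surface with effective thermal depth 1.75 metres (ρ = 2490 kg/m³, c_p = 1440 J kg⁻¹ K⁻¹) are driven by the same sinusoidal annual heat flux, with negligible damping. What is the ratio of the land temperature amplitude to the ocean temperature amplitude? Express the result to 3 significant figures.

78.8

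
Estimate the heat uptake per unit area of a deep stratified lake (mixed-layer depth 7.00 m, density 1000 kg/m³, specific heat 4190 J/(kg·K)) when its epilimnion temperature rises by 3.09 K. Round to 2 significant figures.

9.1×10^7

Areal heat capacity C = ρ c_p D = 1000 × 4190 × 7.00 = 2.93×10^7 J/(m²·K).
ΔQ = C ΔT = 2.93×10^7 × 3.09 = 9.06×10^7 J/m².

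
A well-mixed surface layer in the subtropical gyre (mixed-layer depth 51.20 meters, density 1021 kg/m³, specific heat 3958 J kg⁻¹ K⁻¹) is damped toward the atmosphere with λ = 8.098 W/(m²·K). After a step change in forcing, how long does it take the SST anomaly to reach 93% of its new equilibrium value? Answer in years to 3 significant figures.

2.15 years

Areal heat capacity C = ρ c_p D = 1021 × 3958 × 51.20 = 2.07×10^8 J m⁻² K⁻¹.
τ = C / λ = 2.07×10^8 / 8.098 = 2.56×10^7 s.
Fraction reached: 1 − e^(−t/τ) = 0.93 ⇒ t = −τ ln(1 − 0.93) = τ × 2.66.
t = 6.79×10^7 s = 2.15 years.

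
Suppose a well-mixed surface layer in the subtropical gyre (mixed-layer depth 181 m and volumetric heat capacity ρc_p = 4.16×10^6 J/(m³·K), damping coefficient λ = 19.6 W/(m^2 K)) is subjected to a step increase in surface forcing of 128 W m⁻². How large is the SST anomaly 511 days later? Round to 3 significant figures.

Areal heat capacity C = ρc_p × D = 4.16×10^6 × 181 = 7.53×10^8 J/(m^2 K).
τ = C / λ = 7.53×10^8 / 19.6 = 3.84×10^7 s.
Equilibrium anomaly ΔT_eq = F / λ = 128 / 19.6 = 6.53 K.
t = 511 days = 4.42×10^7 s, so t/τ = 1.15.
ΔT(t) = ΔT_eq (1 − e^(−t/τ)) = 6.53 × (1 − e^−1.15) = 4.46 K.

4.46 K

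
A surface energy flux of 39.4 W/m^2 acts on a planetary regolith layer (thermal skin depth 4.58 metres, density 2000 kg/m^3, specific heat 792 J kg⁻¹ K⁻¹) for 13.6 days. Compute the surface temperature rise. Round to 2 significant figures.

Areal heat capacity C = ρ c_p D = 2000 × 792 × 4.58 = 7.25×10^6 J m⁻² K⁻¹.
Net heat input Q = F Δt = 39.4 × (13.6 days × 86400 s/day) = 4.63×10^7 J/m².
ΔT = Q / C = 4.63×10^7 / 7.25×10^6 = 6.38 K.

6.4 K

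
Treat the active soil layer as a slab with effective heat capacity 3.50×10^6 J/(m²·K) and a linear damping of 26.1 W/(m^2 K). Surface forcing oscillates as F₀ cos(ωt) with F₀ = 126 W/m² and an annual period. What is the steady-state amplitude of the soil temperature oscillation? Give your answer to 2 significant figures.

4.8 K

Areal heat capacity C = 3.50×10^6 J/(m²·K) (given).
Angular frequency ω = 2π / T = 2π / 3.15×10^7 s = 1.99×10^-7 s⁻¹.
√((Cω)² + λ²) = √((0.697)² + 26.1²) = 26.1 W/(m²·K).
Amplitude A = F₀ / √((Cω)²+λ²) = 126 / 26.1 = 4.83 K.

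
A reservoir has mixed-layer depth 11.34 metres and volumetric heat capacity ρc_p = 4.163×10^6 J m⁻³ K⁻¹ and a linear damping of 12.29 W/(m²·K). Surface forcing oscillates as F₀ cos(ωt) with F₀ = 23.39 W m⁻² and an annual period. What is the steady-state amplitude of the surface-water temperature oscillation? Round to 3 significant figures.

1.51 K

Areal heat capacity C = ρc_p × D = 4.163×10^6 × 11.34 = 4.72×10^7 J m⁻² K⁻¹.
Angular frequency ω = 2π / T = 2π / 3.15×10^7 s = 1.99×10^-7 s⁻¹.
√((Cω)² + λ²) = √((9.41)² + 12.29²) = 15.5 W/(m²·K).
Amplitude A = F₀ / √((Cω)²+λ²) = 23.39 / 15.5 = 1.51 K.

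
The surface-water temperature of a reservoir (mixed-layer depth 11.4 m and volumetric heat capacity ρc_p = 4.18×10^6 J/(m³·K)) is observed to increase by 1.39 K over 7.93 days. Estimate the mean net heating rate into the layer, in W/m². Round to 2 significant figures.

97

Areal heat capacity C = ρc_p × D = 4.18×10^6 × 11.4 = 4.77×10^7 J/(m²·K).
Required heat per unit area: Q = C ΔT = 4.77×10^7 × 1.39 = 6.62×10^7 J/m².
Flux F = Q / Δt = 6.62×10^7 / 6.85×10^5 s = 96.7 W/m².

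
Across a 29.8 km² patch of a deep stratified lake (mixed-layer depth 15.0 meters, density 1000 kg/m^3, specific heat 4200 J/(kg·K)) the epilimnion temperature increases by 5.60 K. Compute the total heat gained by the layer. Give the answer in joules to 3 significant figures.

1.05×10^16 J

Areal heat capacity C = ρ c_p D = 1000 × 4200 × 15.0 = 6.30×10^7 J m⁻² K⁻¹.
Heat per unit area: q = C ΔT = 6.30×10^7 × 5.60 = 3.53×10^8 J/m².
Total heat: Q = q × A = 3.53×10^8 × (29.8 × 10⁶ m²) = 1.05×10^16 J.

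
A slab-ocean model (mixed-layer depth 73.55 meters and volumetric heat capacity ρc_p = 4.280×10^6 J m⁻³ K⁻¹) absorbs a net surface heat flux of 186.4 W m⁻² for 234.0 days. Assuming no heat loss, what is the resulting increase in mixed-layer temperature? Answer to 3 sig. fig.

12.0 K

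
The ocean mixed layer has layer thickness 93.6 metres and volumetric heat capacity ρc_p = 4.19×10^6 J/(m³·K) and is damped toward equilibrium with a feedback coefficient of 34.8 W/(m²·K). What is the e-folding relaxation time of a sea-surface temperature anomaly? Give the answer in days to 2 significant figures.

130 days

Areal heat capacity C = ρc_p × D = 4.19×10^6 × 93.6 = 3.92×10^8 J/(m²·K).
Relaxation time τ = C / λ = 3.92×10^8 / 34.8 = 1.13×10^7 s.
In days: 1.13×10^7 s / (86400 s/day) = 130 days.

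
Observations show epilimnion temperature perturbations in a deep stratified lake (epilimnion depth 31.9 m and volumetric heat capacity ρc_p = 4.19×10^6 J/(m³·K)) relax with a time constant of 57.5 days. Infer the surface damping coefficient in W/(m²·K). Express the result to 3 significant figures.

Areal heat capacity C = ρc_p × D = 4.19×10^6 × 31.9 = 1.34×10^8 J/(m²·K).
τ = 57.5 days = 4.97×10^6 s.
λ = C / τ = 1.34×10^8 / 4.97×10^6 = 26.9 W/(m²·K).

26.9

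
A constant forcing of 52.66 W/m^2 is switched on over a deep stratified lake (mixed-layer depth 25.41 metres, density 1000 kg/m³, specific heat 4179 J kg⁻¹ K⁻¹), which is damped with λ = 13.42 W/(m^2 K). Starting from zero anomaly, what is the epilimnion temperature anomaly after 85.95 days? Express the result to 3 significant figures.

2.39 K

Areal heat capacity C = ρ c_p D = 1000 × 4179 × 25.41 = 1.06×10^8 J/(m^2 K).
τ = C / λ = 1.06×10^8 / 13.42 = 7.91×10^6 s.
Equilibrium anomaly ΔT_eq = F / λ = 52.66 / 13.42 = 3.92 K.
t = 85.95 days = 7.43×10^6 s, so t/τ = 0.939.
ΔT(t) = ΔT_eq (1 − e^(−t/τ)) = 3.92 × (1 − e^−0.939) = 2.39 K.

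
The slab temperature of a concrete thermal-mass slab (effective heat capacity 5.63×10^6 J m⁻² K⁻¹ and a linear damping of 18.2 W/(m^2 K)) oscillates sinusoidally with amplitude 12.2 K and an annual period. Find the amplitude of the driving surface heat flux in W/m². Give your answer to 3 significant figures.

Areal heat capacity C = 5.63×10^6 J m⁻² K⁻¹ (given).
ω = 2π / 3.15×10^7 s = 1.99×10^-7 s⁻¹.
√((Cω)² + λ²) = √((1.12)² + 18.2²) = 18.2 W/(m²·K).
F₀ = A × √((Cω)²+λ²) = 12.2 × 18.2 = 222 W/m².

222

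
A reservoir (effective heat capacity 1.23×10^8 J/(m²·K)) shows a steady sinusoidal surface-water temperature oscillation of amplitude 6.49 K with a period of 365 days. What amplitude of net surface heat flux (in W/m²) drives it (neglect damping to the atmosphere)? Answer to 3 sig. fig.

159

Areal heat capacity C = 1.23×10^8 J/(m²·K) (given).
ω = 2π / 3.15×10^7 s = 1.99×10^-7 s⁻¹.
Cω = 1.23×10^8 × 1.99×10^-7 = 24.5 W/(m²·K).
F₀ = A × Cω = 6.49 × 24.5 = 159 W/m².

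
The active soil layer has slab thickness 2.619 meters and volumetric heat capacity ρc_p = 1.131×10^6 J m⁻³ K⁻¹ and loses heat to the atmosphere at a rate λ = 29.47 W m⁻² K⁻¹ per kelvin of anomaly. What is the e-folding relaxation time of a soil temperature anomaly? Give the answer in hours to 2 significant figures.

28 hours

Areal heat capacity C = ρc_p × D = 1.131×10^6 × 2.619 = 2.96×10^6 J/(m^2 K).
Relaxation time τ = C / λ = 2.96×10^6 / 29.47 = 1.01×10^5 s.
In hours: 1.01×10^5 s / (3600 s/hour) = 27.9 hours.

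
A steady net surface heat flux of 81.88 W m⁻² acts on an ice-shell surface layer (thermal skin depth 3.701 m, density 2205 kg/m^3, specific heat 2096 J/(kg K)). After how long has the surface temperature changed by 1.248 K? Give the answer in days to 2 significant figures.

3.0 days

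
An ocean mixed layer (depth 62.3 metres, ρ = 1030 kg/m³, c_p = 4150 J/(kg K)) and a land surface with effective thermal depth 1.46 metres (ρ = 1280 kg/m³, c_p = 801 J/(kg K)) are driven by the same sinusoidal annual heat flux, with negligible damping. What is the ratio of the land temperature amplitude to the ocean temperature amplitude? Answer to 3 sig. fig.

178

C_ocean = 1030 × 4150 × 62.3 = 2.66×10^8 J/(m²·K).
C_land = 1280 × 801 × 1.46 = 1.50×10^6 J/(m²·K).
Undamped amplitude ∝ 1/C, so A_land/A_ocean = C_ocean/C_land = 178.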